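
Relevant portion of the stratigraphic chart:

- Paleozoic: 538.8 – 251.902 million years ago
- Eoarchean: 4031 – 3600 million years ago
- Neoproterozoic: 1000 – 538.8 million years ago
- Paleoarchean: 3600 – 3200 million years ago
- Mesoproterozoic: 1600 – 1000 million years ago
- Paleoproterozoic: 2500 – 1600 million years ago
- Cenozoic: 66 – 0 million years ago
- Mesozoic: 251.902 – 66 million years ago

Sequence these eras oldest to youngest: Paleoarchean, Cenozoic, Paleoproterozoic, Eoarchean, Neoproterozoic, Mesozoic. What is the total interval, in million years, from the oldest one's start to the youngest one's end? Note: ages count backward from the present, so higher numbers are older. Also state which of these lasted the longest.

From the excerpt: Paleoarchean 3600–3200; Cenozoic 66–0; Paleoproterozoic 2500–1600; Eoarchean 4031–3600; Neoproterozoic 1000–538.8; Mesozoic 251.902–66 (Ma).
Larger Ma is earlier, so the oldest is Eoarchean and the youngest is Cenozoic; oldest to youngest: Eoarchean, Paleoarchean, Paleoproterozoic, Neoproterozoic, Mesozoic, Cenozoic.
Oldest start 4031 minus youngest end 0 gives 4031 Myr overall.
Individual lengths (start − end): Paleoarchean 400; Neoproterozoic 461.2; Mesozoic 185.902; Cenozoic 66; Paleoproterozoic 900; Eoarchean 431. The largest is Paleoproterozoic at 900 Myr.

Eoarchean, Paleoarchean, Paleoproterozoic, Neoproterozoic, Mesozoic, Cenozoic; total span 4031 Myr; longest is Paleoproterozoic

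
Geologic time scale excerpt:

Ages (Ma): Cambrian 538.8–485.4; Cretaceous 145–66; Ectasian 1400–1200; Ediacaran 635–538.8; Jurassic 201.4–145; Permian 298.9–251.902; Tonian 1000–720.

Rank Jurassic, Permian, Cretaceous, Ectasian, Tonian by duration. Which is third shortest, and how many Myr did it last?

Cretaceous, 79 million years

Durations: Jurassic 56.4; Permian 46.998; Cretaceous 79; Ectasian 200; Tonian 280 Myr.
Sorted shortest-first: Permian (46.998), Jurassic (56.4), Cretaceous (79), Ectasian (200), Tonian (280).
The third shortest is Cretaceous at 79 Myr.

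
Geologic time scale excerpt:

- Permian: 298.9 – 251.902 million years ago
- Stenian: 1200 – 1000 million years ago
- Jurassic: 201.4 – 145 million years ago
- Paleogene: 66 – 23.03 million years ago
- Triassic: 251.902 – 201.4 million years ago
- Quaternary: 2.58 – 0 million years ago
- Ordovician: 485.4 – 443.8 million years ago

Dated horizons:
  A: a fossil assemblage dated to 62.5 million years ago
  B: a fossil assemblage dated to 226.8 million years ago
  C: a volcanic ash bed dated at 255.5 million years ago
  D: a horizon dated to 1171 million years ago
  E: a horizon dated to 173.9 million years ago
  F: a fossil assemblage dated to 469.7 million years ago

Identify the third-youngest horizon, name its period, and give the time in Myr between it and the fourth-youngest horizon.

B, in the Triassic; 28.7 million years to C

Smaller Ma means younger, so youngest first: A 62.5 < E 173.9 < B 226.8 < C 255.5 < F 469.7 < D 1171.
Counting 3 along gives B (226.8 Ma); the excerpt puts that inside the Triassic, 251.902–201.4 Ma.
Next in line is C (255.5 Ma), and 255.5 − 226.8 = 28.7 Myr.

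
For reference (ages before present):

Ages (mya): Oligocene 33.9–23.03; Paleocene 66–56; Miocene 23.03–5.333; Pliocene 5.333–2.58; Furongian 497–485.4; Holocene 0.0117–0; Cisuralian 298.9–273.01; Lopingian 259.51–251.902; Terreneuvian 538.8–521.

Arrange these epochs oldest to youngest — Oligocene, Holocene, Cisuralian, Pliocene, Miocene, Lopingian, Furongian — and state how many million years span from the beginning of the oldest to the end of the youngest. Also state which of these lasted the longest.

Start ages (Ma): Furongian 497, Cisuralian 298.9, Lopingian 259.51, Oligocene 33.9, Miocene 23.03, Pliocene 5.333, Holocene 0.0117.
Ordered oldest to youngest: Furongian, Cisuralian, Lopingian, Oligocene, Miocene, Pliocene, Holocene.
Span = 497 − 0 = 497 Myr.
Durations: Cisuralian 25.89, Holocene 0.0117, Furongian 11.6, Oligocene 10.87, Lopingian 7.608, Miocene 17.697, Pliocene 2.753 → longest is Cisuralian (25.89 Myr).

Furongian, Cisuralian, Lopingian, Oligocene, Miocene, Pliocene, Holocene; total span 497 Myr; longest is Cisuralian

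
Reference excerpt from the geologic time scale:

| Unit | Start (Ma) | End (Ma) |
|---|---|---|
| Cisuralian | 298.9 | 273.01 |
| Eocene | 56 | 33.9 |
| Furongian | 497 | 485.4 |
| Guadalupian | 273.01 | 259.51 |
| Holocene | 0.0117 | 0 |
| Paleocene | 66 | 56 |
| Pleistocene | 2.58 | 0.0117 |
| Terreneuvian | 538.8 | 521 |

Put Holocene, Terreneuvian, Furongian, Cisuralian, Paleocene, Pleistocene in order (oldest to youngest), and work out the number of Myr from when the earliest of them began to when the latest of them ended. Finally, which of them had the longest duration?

Terreneuvian → Furongian → Cisuralian → Paleocene → Pleistocene → Holocene; total span 538.8 Myr; longest is Cisuralian

Start ages (Ma): Terreneuvian 538.8, Furongian 497, Cisuralian 298.9, Paleocene 66, Pleistocene 2.58, Holocene 0.0117.
Ordered oldest to youngest: Terreneuvian, Furongian, Cisuralian, Paleocene, Pleistocene, Holocene.
Span = 538.8 − 0 = 538.8 Myr.
Durations: Furongian 11.6, Holocene 0.0117, Paleocene 10, Pleistocene 2.5683, Terreneuvian 17.8, Cisuralian 25.89 → longest is Cisuralian (25.89 Myr).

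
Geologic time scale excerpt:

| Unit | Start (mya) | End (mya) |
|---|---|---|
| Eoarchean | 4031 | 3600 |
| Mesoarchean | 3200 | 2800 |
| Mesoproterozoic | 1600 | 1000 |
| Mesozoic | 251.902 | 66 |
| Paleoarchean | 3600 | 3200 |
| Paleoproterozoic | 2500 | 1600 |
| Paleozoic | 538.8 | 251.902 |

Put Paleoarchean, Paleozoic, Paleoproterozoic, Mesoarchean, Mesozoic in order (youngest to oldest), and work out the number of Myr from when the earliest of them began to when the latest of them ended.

Start ages (Ma): Paleoarchean 3600, Mesoarchean 3200, Paleoproterozoic 2500, Paleozoic 538.8, Mesozoic 251.902.
Ordered youngest to oldest: Mesozoic, Paleozoic, Paleoproterozoic, Mesoarchean, Paleoarchean.
Span = 3600 − 66 = 3534 Myr.

Mesozoic → Paleozoic → Paleoproterozoic → Mesoarchean → Paleoarchean; total span 3534 Myr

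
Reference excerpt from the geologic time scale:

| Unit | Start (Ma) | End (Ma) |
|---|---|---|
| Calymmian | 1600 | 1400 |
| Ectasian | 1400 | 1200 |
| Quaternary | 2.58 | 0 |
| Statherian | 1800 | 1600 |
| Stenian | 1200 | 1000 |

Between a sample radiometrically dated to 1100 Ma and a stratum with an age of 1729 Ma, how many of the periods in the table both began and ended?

2

The older date is 1729 Ma and the younger is 1100 Ma.
Periods with start < 1729 and end > 1100 Ma: Calymmian (1600–1400), Ectasian (1400–1200).
That is 2 complete periods.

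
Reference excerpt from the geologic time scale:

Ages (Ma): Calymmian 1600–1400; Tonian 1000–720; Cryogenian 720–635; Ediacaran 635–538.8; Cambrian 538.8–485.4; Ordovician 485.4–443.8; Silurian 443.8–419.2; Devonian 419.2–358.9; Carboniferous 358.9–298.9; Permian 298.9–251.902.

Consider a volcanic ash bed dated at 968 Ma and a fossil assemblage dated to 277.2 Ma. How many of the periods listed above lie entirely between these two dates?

7

The older date is 968 Ma and the younger is 277.2 Ma.
Periods with start < 968 and end > 277.2 Ma: Cryogenian (720–635), Ediacaran (635–538.8), Cambrian (538.8–485.4), Ordovician (485.4–443.8), Silurian (443.8–419.2), Devonian (419.2–358.9), Carboniferous (358.9–298.9).
That is 7 complete periods.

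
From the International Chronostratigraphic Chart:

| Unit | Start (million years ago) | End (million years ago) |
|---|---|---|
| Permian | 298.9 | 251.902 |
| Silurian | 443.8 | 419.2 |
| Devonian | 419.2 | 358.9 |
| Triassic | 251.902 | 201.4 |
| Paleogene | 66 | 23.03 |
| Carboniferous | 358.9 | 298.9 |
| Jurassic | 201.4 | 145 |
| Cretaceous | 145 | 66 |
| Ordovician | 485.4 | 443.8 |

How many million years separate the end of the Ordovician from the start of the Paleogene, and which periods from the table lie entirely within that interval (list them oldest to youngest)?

The Ordovician closes at 443.8 Ma and the Paleogene opens at 66 Ma, so the interval is 443.8 − 66 = 377.8 Myr.
A period fits inside if it starts at or after 443.8 Ma and ends at or before 66 Ma; oldest first that gives Silurian, Devonian, Carboniferous, Permian, Triassic, Jurassic, Cretaceous.

377.8 million years; Silurian, Devonian, Carboniferous, Permian, Triassic, Jurassic, Cretaceous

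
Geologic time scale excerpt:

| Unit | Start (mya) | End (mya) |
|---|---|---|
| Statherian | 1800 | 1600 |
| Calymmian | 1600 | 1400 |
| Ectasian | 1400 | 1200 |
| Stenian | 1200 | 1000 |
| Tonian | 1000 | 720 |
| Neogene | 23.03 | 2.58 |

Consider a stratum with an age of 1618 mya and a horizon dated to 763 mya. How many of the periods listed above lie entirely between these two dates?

3

The older date is 1618 Ma and the younger is 763 Ma.
Periods with start < 1618 and end > 763 Ma: Calymmian (1600–1400), Ectasian (1400–1200), Stenian (1200–1000).
That is 3 complete periods.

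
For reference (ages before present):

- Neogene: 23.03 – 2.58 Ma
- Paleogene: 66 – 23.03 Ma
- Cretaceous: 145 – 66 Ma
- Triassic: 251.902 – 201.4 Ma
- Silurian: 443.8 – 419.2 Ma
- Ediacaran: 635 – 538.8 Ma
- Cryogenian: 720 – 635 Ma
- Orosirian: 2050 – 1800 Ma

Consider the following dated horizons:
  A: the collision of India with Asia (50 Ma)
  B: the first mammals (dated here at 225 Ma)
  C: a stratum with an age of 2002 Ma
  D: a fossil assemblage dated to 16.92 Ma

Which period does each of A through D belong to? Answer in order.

A — Paleogene; B — Triassic; C — Orosirian; D — Neogene

A: 50 Ma lies in 66–23.03 Ma, so Paleogene.
B: 225 Ma lies in 251.902–201.4 Ma, so Triassic.
C: 2002 Ma lies in 2050–1800 Ma, so Orosirian.
D: 16.92 Ma lies in 23.03–2.58 Ma, so Neogene.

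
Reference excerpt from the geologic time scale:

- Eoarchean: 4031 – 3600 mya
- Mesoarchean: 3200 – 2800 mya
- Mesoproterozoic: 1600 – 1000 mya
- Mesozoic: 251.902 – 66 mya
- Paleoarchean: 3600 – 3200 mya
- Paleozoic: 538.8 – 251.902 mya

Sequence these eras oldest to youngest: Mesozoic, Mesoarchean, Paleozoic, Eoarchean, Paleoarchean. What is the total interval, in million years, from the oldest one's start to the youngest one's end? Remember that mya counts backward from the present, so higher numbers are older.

Eoarchean → Paleoarchean → Mesoarchean → Paleozoic → Mesozoic; total span 3965 Myr

Start ages (Ma): Eoarchean 4031, Paleoarchean 3600, Mesoarchean 3200, Paleozoic 538.8, Mesozoic 251.902.
Ordered oldest to youngest: Eoarchean, Paleoarchean, Mesoarchean, Paleozoic, Mesozoic.
Span = 4031 − 66 = 3965 Myr.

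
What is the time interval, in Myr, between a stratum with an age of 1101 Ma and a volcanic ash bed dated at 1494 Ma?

1494 − 1101 = 393 million years.

393 million years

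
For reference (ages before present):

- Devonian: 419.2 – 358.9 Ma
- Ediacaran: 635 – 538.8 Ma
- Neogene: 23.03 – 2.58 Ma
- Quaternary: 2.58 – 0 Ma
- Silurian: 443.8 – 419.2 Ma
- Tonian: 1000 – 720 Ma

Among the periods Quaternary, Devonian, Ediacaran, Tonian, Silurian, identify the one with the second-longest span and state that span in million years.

Durations: Quaternary 2.58; Devonian 60.3; Ediacaran 96.2; Tonian 280; Silurian 24.6 Myr.
Sorted longest-first: Tonian (280), Ediacaran (96.2), Devonian (60.3), Silurian (24.6), Quaternary (2.58).
The second longest is Ediacaran at 96.2 Myr.

Ediacaran, 96.2 million years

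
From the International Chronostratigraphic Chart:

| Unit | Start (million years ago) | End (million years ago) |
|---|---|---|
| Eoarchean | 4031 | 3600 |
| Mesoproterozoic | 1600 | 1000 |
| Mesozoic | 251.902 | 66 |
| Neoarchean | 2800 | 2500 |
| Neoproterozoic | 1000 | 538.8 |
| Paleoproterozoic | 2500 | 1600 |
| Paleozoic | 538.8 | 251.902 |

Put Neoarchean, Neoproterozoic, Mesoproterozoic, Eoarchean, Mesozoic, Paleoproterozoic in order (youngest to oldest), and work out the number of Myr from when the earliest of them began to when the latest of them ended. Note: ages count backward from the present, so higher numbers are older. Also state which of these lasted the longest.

Mesozoic → Neoproterozoic → Mesoproterozoic → Paleoproterozoic → Neoarchean → Eoarchean; total span 3965 Myr; longest is Paleoproterozoic

Start ages (Ma): Eoarchean 4031, Neoarchean 2800, Paleoproterozoic 2500, Mesoproterozoic 1600, Neoproterozoic 1000, Mesozoic 251.902.
Ordered youngest to oldest: Mesozoic, Neoproterozoic, Mesoproterozoic, Paleoproterozoic, Neoarchean, Eoarchean.
Span = 4031 − 66 = 3965 Myr.
Durations: Neoarchean 300, Mesoproterozoic 600, Paleoproterozoic 900, Eoarchean 431, Mesozoic 185.902, Neoproterozoic 461.2 → longest is Paleoproterozoic (900 Myr).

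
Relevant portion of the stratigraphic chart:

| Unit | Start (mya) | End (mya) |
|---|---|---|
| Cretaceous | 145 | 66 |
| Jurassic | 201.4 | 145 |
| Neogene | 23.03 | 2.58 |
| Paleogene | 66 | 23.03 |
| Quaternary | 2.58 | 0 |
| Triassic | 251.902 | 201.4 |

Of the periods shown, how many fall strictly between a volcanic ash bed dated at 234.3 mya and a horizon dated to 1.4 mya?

234.3 Ma sits inside the Triassic (251.902–201.4) and 1.4 Ma inside the Quaternary (2.58–0); neither of those is wholly between the two dates.
The listed periods lying completely between them are Jurassic, Cretaceous, Paleogene, Neogene — 4 in all.

4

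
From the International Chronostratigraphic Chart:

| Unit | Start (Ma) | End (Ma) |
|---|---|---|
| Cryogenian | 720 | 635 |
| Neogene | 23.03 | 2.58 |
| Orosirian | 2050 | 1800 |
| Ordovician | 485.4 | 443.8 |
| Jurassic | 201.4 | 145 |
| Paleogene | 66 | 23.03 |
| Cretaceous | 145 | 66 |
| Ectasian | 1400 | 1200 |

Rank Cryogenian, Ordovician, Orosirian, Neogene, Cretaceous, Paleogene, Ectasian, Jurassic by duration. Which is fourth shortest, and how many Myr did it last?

Start − end for each: Cryogenian 720 − 635 = 85; Ordovician 485.4 − 443.8 = 41.6; Orosirian 2050 − 1800 = 250; Neogene 23.03 − 2.58 = 20.45; Cretaceous 145 − 66 = 79; Paleogene 66 − 23.03 = 42.97; Ectasian 1400 − 1200 = 200; Jurassic 201.4 − 145 = 56.4.
Ranking these from shortest: Neogene < Ordovician < Paleogene < Jurassic < Cretaceous < Cryogenian < Ectasian < Orosirian.
Position 4 in that ranking is Jurassic, which lasted 56.4 Myr.

Jurassic, 56.4 million years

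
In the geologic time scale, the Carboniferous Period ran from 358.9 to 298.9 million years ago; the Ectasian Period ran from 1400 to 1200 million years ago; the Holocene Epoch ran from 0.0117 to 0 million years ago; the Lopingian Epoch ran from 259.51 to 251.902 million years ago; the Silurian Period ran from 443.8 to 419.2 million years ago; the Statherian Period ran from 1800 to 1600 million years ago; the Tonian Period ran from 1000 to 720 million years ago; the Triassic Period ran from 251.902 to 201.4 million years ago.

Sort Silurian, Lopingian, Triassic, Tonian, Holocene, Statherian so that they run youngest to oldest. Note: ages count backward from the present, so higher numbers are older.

Holocene, Triassic, Lopingian, Silurian, Tonian, Statherian

Read off each span (Ma): Silurian 443.8–419.2; Lopingian 259.51–251.902; Triassic 251.902–201.4; Tonian 1000–720; Holocene 0.0117–0; Statherian 1800–1600.
Larger Ma is older, so oldest→youngest is Statherian, Tonian, Silurian, Lopingian, Triassic, Holocene; reverse it for youngest→oldest.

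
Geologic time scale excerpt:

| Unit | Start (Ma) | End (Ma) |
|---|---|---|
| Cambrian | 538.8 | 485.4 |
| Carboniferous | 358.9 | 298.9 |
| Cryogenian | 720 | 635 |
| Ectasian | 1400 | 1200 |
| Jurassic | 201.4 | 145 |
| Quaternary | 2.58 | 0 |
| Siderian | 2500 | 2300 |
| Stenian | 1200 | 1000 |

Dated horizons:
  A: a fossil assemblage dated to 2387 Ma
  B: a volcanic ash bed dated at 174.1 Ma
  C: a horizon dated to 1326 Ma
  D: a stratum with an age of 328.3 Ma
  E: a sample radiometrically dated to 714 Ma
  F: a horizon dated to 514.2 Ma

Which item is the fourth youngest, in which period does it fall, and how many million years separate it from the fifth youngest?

E, in the Cryogenian; 612 million years to C

Smaller Ma means younger, so youngest first: B 174.1 < D 328.3 < F 514.2 < E 714 < C 1326 < A 2387.
Counting 4 along gives E (714 Ma); the excerpt puts that inside the Cryogenian, 720–635 Ma.
Next in line is C (1326 Ma), and 1326 − 714 = 612 Myr.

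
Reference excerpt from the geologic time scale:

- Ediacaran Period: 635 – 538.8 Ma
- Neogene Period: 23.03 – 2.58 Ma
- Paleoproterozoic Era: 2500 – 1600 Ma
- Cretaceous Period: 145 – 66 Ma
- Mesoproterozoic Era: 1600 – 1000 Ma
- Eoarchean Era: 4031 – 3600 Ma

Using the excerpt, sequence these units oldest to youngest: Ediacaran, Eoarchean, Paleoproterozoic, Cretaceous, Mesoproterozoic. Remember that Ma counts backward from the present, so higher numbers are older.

The oldest of these is Eoarchean (starts 4031 Ma) and the youngest is Cretaceous (ends 66 Ma).
In between, by decreasing start age: Paleoproterozoic (2500), Mesoproterozoic (1600), Ediacaran (635).

Eoarchean → Paleoproterozoic → Mesoproterozoic → Ediacaran → Cretaceous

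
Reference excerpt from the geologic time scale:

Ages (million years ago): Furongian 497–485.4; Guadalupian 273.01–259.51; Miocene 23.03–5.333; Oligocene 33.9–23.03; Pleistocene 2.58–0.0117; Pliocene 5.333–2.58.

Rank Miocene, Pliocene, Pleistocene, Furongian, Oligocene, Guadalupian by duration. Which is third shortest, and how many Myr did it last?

Oligocene, 10.87 million years

Start − end for each: Miocene 23.03 − 5.333 = 17.697; Pliocene 5.333 − 2.58 = 2.753; Pleistocene 2.58 − 0.0117 = 2.5683; Furongian 497 − 485.4 = 11.6; Oligocene 33.9 − 23.03 = 10.87; Guadalupian 273.01 − 259.51 = 13.5.
Ranking these from shortest: Pleistocene < Pliocene < Oligocene < Furongian < Guadalupian < Miocene.
Position 3 in that ranking is Oligocene, which lasted 10.87 Myr.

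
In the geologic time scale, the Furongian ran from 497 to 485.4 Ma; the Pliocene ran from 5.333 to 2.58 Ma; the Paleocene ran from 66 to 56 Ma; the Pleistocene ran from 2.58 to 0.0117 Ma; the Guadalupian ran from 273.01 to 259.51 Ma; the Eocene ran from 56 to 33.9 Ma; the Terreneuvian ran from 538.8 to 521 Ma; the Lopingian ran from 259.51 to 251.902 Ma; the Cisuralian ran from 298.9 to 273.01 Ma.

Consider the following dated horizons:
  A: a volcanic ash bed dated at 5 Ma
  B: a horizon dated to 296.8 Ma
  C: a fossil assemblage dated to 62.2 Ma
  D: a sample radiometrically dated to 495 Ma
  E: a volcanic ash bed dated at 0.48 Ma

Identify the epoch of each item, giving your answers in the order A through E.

A — Pliocene; B — Cisuralian; C — Paleocene; D — Furongian; E — Pleistocene

Match each age against the start–end ranges in the excerpt: A = 5 Ma → Pliocene (5.333–2.58); B = 296.8 Ma → Cisuralian (298.9–273.01); C = 62.2 Ma → Paleocene (66–56); D = 495 Ma → Furongian (497–485.4); E = 0.48 Ma → Pleistocene (2.58–0.0117).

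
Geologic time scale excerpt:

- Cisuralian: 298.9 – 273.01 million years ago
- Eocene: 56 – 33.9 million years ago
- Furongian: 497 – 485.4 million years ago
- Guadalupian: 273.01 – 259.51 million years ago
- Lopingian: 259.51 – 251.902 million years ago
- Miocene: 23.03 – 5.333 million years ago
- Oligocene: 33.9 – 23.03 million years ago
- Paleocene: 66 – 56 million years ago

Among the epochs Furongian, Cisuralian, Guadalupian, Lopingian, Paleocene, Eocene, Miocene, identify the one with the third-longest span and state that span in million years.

Durations: Furongian 11.6; Cisuralian 25.89; Guadalupian 13.5; Lopingian 7.608; Paleocene 10; Eocene 22.1; Miocene 17.697 Myr.
Sorted longest-first: Cisuralian (25.89), Eocene (22.1), Miocene (17.697), Guadalupian (13.5), Furongian (11.6), Paleocene (10), Lopingian (7.608).
The third longest is Miocene at 17.697 Myr.

Miocene, 17.697 million years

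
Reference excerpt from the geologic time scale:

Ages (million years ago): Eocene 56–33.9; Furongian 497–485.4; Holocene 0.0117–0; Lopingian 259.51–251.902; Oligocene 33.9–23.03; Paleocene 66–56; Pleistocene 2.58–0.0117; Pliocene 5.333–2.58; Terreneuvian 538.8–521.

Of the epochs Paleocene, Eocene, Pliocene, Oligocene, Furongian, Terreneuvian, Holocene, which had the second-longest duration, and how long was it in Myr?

Start − end for each: Paleocene 66 − 56 = 10; Eocene 56 − 33.9 = 22.1; Pliocene 5.333 − 2.58 = 2.753; Oligocene 33.9 − 23.03 = 10.87; Furongian 497 − 485.4 = 11.6; Terreneuvian 538.8 − 521 = 17.8; Holocene 0.0117 − 0 = 0.0117.
Ranking these from longest: Eocene > Terreneuvian > Furongian > Oligocene > Paleocene > Pliocene > Holocene.
Position 2 in that ranking is Terreneuvian, which lasted 17.8 Myr.

Terreneuvian, 17.8 million years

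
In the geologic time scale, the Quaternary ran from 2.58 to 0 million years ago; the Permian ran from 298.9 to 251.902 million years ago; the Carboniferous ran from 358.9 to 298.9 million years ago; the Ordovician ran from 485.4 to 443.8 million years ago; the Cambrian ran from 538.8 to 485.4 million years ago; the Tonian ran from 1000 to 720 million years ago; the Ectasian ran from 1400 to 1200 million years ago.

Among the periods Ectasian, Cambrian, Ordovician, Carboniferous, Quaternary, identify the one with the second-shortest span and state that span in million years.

Start − end for each: Ectasian 1400 − 1200 = 200; Cambrian 538.8 − 485.4 = 53.4; Ordovician 485.4 − 443.8 = 41.6; Carboniferous 358.9 − 298.9 = 60; Quaternary 2.58 − 0 = 2.58.
Ranking these from shortest: Quaternary < Ordovician < Cambrian < Carboniferous < Ectasian.
Position 2 in that ranking is Ordovician, which lasted 41.6 Myr.

Ordovician, 41.6 million years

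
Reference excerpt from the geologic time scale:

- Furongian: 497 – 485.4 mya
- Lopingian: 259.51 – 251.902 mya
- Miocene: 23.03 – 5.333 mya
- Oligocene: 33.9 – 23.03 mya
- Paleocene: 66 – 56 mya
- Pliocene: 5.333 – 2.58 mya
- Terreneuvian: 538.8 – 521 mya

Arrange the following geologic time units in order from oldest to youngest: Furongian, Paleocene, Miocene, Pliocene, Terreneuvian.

Terreneuvian → Furongian → Paleocene → Miocene → Pliocene

The oldest of these is Terreneuvian (starts 538.8 Ma) and the youngest is Pliocene (ends 2.58 Ma).
In between, by decreasing start age: Furongian (497), Paleocene (66), Miocene (23.03).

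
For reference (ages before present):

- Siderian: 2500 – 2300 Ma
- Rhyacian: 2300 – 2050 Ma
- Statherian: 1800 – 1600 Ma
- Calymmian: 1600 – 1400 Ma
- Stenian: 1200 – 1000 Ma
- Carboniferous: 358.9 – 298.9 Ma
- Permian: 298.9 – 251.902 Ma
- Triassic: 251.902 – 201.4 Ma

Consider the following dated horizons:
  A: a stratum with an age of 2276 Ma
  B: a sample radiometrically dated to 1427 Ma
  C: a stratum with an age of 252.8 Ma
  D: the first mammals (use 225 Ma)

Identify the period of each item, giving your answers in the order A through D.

A: 2276 Ma lies in 2300–2050 Ma, so Rhyacian.
B: 1427 Ma lies in 1600–1400 Ma, so Calymmian.
C: 252.8 Ma lies in 298.9–251.902 Ma, so Permian.
D: 225 Ma lies in 251.902–201.4 Ma, so Triassic.

A — Rhyacian; B — Calymmian; C — Permian; D — Triassic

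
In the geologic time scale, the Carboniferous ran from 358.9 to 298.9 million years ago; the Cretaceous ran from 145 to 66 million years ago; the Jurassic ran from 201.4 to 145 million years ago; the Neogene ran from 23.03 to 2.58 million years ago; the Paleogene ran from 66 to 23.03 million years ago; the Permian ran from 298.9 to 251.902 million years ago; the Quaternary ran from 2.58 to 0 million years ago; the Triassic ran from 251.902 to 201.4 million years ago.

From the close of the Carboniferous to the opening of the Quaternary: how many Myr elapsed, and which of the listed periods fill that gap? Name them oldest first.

The Carboniferous closes at 298.9 Ma and the Quaternary opens at 2.58 Ma, so the interval is 298.9 − 2.58 = 296.32 Myr.
A period fits inside if it starts at or after 298.9 Ma and ends at or before 2.58 Ma; oldest first that gives Permian, Triassic, Jurassic, Cretaceous, Paleogene, Neogene.

296.32 million years; Permian, Triassic, Jurassic, Cretaceous, Paleogene, Neogene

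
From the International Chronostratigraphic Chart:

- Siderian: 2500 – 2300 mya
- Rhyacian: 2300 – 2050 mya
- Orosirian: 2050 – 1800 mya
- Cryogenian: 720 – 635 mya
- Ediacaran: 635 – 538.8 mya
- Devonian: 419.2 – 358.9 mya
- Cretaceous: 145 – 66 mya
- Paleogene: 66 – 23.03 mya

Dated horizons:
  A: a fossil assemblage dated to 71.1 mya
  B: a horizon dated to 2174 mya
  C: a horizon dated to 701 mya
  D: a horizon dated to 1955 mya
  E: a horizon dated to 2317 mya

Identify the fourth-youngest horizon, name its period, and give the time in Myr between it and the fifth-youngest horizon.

Sorted youngest-first by Ma: A (71.1), C (701), D (1955), B (2174), E (2317).
The fourth youngest is B at 2174 Ma, which lies in 2300–2050 Ma: the Rhyacian.
The fifth youngest is E at 2317 Ma; separation = |2174 − 2317| = 143 Myr.

B, in the Rhyacian; 143 million years to E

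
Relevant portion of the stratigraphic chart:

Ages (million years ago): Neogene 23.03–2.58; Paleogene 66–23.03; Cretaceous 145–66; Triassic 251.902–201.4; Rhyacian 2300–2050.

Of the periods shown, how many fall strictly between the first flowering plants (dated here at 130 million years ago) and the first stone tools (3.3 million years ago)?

130 Ma sits inside the Cretaceous (145–66) and 3.3 Ma inside the Neogene (23.03–2.58); neither of those is wholly between the two dates.
The listed periods lying completely between them are Paleogene — 1 in all.

1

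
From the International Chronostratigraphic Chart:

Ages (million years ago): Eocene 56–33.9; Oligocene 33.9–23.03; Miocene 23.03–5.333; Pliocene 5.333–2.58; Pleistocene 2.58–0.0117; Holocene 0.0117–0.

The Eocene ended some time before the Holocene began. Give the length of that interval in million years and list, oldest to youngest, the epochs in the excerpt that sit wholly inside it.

End of Eocene = 33.9 Ma; start of Holocene = 0.0117 Ma.
Gap = 33.9 − 0.0117 = 33.8883 Myr.
Epochs wholly inside 33.9–0.0117 Ma: Oligocene (33.9–23.03), Miocene (23.03–5.333), Pliocene (5.333–2.58), Pleistocene (2.58–0.0117).

33.8883 million years; Oligocene, Miocene, Pliocene, Pleistocene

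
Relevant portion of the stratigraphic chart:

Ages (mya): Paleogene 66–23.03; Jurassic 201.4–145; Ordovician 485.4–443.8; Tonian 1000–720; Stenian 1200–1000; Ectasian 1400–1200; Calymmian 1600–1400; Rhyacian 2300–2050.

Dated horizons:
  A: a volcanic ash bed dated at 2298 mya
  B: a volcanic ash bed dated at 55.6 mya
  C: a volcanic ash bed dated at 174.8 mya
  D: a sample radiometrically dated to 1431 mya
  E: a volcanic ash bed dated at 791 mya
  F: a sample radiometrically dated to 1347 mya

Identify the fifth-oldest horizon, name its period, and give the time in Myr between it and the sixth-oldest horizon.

C, in the Jurassic; 119.2 million years to B

Larger Ma means older, so oldest first: A 2298 > D 1431 > F 1347 > E 791 > C 174.8 > B 55.6.
Counting 5 along gives C (174.8 Ma); the excerpt puts that inside the Jurassic, 201.4–145 Ma.
Next in line is B (55.6 Ma), and 174.8 − 55.6 = 119.2 Myr.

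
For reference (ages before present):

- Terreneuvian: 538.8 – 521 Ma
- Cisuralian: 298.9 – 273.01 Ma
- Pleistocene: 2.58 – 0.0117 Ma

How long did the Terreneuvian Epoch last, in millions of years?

538.8 − 521 = 17.8 million years.

17.8 million years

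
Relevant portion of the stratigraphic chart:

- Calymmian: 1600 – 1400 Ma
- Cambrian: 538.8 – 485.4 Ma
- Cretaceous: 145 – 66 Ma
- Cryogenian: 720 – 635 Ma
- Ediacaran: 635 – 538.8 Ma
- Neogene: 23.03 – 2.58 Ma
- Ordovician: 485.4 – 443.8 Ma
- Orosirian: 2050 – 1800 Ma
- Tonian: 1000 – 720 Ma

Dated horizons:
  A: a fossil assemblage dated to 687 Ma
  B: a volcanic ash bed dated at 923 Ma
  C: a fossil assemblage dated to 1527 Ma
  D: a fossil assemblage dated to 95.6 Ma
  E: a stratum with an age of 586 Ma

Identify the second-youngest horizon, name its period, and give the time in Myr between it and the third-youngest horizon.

Sorted youngest-first by Ma: D (95.6), E (586), A (687), B (923), C (1527).
The second youngest is E at 586 Ma, which lies in 635–538.8 Ma: the Ediacaran.
The third youngest is A at 687 Ma; separation = |586 − 687| = 101 Myr.

E, in the Ediacaran; 101 million years to A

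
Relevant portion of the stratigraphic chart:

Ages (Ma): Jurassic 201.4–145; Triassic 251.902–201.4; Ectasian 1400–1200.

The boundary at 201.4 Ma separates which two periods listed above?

Triassic and Jurassic

The Triassic ends at 201.4 Ma and the Jurassic begins at 201.4 Ma, so they share that boundary.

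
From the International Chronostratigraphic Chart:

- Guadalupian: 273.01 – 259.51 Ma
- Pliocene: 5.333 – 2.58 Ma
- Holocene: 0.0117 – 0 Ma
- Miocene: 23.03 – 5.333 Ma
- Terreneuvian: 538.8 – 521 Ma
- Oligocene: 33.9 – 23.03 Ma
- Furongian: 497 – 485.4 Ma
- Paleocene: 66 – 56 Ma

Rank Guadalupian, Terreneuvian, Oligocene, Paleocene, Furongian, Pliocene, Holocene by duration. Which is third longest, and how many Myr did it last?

Start − end for each: Guadalupian 273.01 − 259.51 = 13.5; Terreneuvian 538.8 − 521 = 17.8; Oligocene 33.9 − 23.03 = 10.87; Paleocene 66 − 56 = 10; Furongian 497 − 485.4 = 11.6; Pliocene 5.333 − 2.58 = 2.753; Holocene 0.0117 − 0 = 0.0117.
Ranking these from longest: Terreneuvian > Guadalupian > Furongian > Oligocene > Paleocene > Pliocene > Holocene.
Position 3 in that ranking is Furongian, which lasted 11.6 Myr.

Furongian, 11.6 million years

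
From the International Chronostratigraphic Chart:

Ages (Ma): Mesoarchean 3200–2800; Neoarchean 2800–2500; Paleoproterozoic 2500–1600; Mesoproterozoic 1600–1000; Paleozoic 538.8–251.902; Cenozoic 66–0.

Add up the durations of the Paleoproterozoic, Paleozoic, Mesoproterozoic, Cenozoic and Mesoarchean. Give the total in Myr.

2252.898 million years

Each duration: Paleoproterozoic = 900; Paleozoic = 286.898; Mesoproterozoic = 600; Cenozoic = 66; Mesoarchean = 400.
Sum: 900 + 286.898 + 600 + 66 + 400 = 2252.898 Myr.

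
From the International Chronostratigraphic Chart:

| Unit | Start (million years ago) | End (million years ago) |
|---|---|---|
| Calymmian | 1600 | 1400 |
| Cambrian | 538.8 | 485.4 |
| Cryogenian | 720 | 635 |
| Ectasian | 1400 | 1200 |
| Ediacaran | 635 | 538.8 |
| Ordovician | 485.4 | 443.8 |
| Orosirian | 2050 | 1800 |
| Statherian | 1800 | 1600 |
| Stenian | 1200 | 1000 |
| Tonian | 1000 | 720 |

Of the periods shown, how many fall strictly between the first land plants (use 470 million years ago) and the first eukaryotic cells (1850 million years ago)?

1850 Ma sits inside the Orosirian (2050–1800) and 470 Ma inside the Ordovician (485.4–443.8); neither of those is wholly between the two dates.
The listed periods lying completely between them are Statherian, Calymmian, Ectasian, Stenian, Tonian, Cryogenian, Ediacaran, Cambrian — 8 in all.

8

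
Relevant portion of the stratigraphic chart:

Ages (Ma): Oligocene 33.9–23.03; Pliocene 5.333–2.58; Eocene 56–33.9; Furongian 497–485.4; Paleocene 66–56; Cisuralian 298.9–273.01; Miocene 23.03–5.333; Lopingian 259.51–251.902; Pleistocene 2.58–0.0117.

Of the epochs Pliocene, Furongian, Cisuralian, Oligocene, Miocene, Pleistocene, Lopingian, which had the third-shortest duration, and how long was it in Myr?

Lopingian, 7.608 million years

Start − end for each: Pliocene 5.333 − 2.58 = 2.753; Furongian 497 − 485.4 = 11.6; Cisuralian 298.9 − 273.01 = 25.89; Oligocene 33.9 − 23.03 = 10.87; Miocene 23.03 − 5.333 = 17.697; Pleistocene 2.58 − 0.0117 = 2.5683; Lopingian 259.51 − 251.902 = 7.608.
Ranking these from shortest: Pleistocene < Pliocene < Lopingian < Oligocene < Furongian < Miocene < Cisuralian.
Position 3 in that ranking is Lopingian, which lasted 7.608 Myr.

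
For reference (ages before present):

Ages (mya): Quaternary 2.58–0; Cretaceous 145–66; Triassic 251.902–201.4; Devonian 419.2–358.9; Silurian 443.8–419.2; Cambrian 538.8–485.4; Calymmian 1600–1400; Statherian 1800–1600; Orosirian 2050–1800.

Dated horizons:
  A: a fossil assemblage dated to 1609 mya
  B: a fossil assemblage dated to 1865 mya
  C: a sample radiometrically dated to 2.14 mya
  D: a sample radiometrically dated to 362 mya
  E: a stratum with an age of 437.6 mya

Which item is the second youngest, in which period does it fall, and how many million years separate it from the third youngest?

D, in the Devonian; 75.6 million years to E

Smaller Ma means younger, so youngest first: C 2.14 < D 362 < E 437.6 < A 1609 < B 1865.
Counting 2 along gives D (362 Ma); the excerpt puts that inside the Devonian, 419.2–358.9 Ma.
Next in line is E (437.6 Ma), and 437.6 − 362 = 75.6 Myr.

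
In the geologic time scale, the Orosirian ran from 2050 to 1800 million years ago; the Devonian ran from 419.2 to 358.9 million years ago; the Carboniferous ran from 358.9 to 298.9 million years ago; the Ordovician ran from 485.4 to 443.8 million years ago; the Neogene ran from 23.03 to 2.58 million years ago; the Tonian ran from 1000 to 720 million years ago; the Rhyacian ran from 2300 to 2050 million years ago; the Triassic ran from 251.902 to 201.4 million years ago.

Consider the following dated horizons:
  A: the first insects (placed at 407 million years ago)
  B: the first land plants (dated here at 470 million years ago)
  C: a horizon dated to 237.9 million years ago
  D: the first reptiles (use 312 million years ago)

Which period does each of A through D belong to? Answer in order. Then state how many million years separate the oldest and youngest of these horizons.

A — Devonian; B — Ordovician; C — Triassic; D — Carboniferous; span 232.1 million years

A: 407 Ma lies in 419.2–358.9 Ma, so Devonian.
B: 470 Ma lies in 485.4–443.8 Ma, so Ordovician.
C: 237.9 Ma lies in 251.902–201.4 Ma, so Triassic.
D: 312 Ma lies in 358.9–298.9 Ma, so Carboniferous.
Oldest = 470 Ma, youngest = 237.9 Ma → span 232.1 Myr.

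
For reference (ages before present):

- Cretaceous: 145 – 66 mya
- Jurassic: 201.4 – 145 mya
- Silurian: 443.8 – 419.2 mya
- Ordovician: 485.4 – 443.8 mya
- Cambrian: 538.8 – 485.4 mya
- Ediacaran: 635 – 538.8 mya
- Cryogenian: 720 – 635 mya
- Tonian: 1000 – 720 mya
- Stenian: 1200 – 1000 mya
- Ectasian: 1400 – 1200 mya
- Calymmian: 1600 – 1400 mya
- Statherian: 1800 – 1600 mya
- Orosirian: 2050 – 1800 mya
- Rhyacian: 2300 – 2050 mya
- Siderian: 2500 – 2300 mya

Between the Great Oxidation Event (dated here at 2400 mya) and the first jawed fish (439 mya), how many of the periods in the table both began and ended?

2400 Ma sits inside the Siderian (2500–2300) and 439 Ma inside the Silurian (443.8–419.2); neither of those is wholly between the two dates.
The listed periods lying completely between them are Rhyacian, Orosirian, Statherian, Calymmian, Ectasian, Stenian, Tonian, Cryogenian, Ediacaran, Cambrian, Ordovician — 11 in all.

11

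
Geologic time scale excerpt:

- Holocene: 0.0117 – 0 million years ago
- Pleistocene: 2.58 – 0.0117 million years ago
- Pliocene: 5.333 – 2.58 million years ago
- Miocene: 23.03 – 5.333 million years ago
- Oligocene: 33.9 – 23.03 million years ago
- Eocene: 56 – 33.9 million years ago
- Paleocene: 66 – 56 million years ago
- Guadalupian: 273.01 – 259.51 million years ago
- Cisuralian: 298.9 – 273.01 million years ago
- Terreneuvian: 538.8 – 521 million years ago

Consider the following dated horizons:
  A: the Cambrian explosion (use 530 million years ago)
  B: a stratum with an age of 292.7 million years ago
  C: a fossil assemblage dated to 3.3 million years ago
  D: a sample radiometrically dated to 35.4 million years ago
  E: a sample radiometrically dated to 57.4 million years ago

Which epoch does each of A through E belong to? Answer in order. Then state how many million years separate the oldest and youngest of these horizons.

A — Terreneuvian; B — Cisuralian; C — Pliocene; D — Eocene; E — Paleocene; span 526.7 million years

Match each age against the start–end ranges in the excerpt: A = 530 Ma → Terreneuvian (538.8–521); B = 292.7 Ma → Cisuralian (298.9–273.01); C = 3.3 Ma → Pliocene (5.333–2.58); D = 35.4 Ma → Eocene (56–33.9); E = 57.4 Ma → Paleocene (66–56).
The largest age is 530 Ma and the smallest is 3.3 Ma; their difference is 526.7 Myr.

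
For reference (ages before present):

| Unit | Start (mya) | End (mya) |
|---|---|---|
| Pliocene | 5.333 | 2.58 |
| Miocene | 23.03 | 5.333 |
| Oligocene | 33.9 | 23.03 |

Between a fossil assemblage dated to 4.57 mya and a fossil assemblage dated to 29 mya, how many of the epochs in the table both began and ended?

29 Ma sits inside the Oligocene (33.9–23.03) and 4.57 Ma inside the Pliocene (5.333–2.58); neither of those is wholly between the two dates.
The listed epochs lying completely between them are Miocene — 1 in all.

1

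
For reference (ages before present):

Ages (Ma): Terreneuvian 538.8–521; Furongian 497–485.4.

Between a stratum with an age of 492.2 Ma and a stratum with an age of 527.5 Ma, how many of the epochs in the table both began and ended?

0

Checking each listed span, none has both start < 527.5 Ma and end > 492.2 Ma — every epoch straddles one of the two dates or lies outside them — so the count is 0.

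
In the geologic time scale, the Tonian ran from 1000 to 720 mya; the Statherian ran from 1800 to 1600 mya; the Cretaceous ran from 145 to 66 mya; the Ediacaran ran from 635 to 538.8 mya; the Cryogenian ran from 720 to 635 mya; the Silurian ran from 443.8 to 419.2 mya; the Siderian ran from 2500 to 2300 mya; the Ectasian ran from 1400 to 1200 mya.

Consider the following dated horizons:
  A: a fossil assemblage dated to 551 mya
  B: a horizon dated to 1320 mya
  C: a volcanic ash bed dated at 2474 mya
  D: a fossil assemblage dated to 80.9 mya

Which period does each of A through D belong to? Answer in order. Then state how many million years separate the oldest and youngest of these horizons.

Match each age against the start–end ranges in the excerpt: A = 551 Ma → Ediacaran (635–538.8); B = 1320 Ma → Ectasian (1400–1200); C = 2474 Ma → Siderian (2500–2300); D = 80.9 Ma → Cretaceous (145–66).
The largest age is 2474 Ma and the smallest is 80.9 Ma; their difference is 2393.1 Myr.

A — Ediacaran; B — Ectasian; C — Siderian; D — Cretaceous; span 2393.1 million years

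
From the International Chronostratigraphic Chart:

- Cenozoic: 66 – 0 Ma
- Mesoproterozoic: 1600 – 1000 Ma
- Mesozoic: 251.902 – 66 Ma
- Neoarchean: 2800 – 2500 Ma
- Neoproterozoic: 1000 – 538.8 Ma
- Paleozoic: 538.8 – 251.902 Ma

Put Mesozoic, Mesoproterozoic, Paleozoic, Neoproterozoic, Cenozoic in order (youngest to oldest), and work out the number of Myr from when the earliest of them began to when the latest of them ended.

From the excerpt: Mesozoic 251.902–66; Mesoproterozoic 1600–1000; Paleozoic 538.8–251.902; Neoproterozoic 1000–538.8; Cenozoic 66–0 (Ma).
Larger Ma is earlier, so the oldest is Mesoproterozoic and the youngest is Cenozoic; youngest to oldest: Cenozoic, Mesozoic, Paleozoic, Neoproterozoic, Mesoproterozoic.
Oldest start 1600 minus youngest end 0 gives 1600 Myr overall.

Cenozoic → Mesozoic → Paleozoic → Neoproterozoic → Mesoproterozoic; total span 1600 Myr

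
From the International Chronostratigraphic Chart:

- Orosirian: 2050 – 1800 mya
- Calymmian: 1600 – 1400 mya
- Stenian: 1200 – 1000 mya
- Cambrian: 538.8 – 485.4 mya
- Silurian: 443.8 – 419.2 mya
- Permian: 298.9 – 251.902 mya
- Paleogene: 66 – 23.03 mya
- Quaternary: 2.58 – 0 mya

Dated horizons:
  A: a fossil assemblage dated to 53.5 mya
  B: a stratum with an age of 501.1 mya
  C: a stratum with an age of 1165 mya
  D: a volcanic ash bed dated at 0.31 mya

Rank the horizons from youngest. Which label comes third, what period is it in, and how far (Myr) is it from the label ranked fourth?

Sorted youngest-first by Ma: D (0.31), A (53.5), B (501.1), C (1165).
The third youngest is B at 501.1 Ma, which lies in 538.8–485.4 Ma: the Cambrian.
The fourth youngest is C at 1165 Ma; separation = |501.1 − 1165| = 663.9 Myr.

B, in the Cambrian; 663.9 million years to C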